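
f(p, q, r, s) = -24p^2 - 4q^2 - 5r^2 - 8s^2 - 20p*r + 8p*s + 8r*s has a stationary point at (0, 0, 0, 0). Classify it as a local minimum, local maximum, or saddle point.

local maximum

The Hessian at the origin is H = [[-48, 0, -20, 8], [0, -8, 0, 0], [-20, 0, -10, 8], [8, 0, 8, -16]].
An LDLᵀ factorisation of H has diagonal entries -48, -8, -5/3, -8/5.
That gives 4 negative pivots.
H is negative definite, so the origin is a strict local maximum.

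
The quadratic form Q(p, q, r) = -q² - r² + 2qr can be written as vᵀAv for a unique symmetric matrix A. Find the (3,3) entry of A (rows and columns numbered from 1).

-1

The coefficient of r² in Q is -1, and that is exactly A[3,3].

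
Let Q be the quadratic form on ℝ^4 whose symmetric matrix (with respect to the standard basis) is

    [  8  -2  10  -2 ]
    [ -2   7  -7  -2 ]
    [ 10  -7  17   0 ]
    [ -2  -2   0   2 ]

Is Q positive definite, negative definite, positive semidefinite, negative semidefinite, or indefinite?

positive definite

Leading principal minors: Δ_1 = 8, Δ_2 = 52, Δ_3 = 72, Δ_4 = 8.
All leading principal minors are positive, so by Sylvester's criterion Q is positive definite.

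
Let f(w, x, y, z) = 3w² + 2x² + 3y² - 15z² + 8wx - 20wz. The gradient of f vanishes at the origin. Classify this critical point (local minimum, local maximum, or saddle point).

The Hessian at the origin is H = [[6, 8, 0, -20], [8, 4, 0, 0], [0, 0, 6, 0], [-20, 0, 0, -30]].
Row-reducing H symmetrically gives the diagonal entries 6, -20/3, 6, 10.
Counting signs: 3 positive, 1 negative.
H is indefinite, so the origin is a saddle point.

saddle point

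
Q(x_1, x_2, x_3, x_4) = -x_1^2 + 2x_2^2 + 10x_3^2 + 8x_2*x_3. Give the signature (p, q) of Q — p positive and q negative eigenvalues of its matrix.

(2, 1)

The associated matrix is A = [[-1, 0, 0, 0], [0, 2, 4, 0], [0, 4, 10, 0], [0, 0, 0, 0]].
Applying the same elementary operations to the rows and columns of A produces a congruent diagonal matrix with entries -1, 2, 2, 0.
Counting signs: 2 positive, 1 negative, 1 zero.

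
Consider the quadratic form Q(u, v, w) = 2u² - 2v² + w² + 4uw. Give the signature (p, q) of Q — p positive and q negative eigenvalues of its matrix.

(1, 2)

The symmetric matrix is A = [[2, 0, 2], [0, -2, 0], [2, 0, 1]].
Applying the same elementary operations to the rows and columns of A produces a congruent diagonal matrix with entries 2, -2, -1.
So there are 1 positive, 2 negative pivots.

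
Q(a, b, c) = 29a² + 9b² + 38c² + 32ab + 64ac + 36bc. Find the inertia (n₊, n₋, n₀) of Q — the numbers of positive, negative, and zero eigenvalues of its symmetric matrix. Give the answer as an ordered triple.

The associated matrix is A = [[29, 16, 32], [16, 9, 18], [32, 18, 38]].
Congruent diagonalization of A (simultaneous row and column reduction) yields pivots 29, 5/29, 2.
Counting signs: 3 positive.

(3, 0, 0)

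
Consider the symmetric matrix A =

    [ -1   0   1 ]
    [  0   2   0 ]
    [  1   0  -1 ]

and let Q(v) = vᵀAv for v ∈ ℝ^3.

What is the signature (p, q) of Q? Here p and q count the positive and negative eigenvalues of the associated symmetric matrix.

Congruent diagonalization of A (simultaneous row and column reduction) yields pivots -1, 2, 0.
That gives 1 positive, 1 negative, 1 zero pivots.

(1, 1)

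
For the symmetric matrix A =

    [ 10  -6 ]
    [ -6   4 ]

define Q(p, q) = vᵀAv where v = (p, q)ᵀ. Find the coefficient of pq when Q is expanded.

-12

The coefficient of pq is A[1,2] + A[2,1] = 2·(-6) = -12.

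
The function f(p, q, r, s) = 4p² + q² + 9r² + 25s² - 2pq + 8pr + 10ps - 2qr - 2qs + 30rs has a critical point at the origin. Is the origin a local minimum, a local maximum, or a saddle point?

saddle point

The Hessian at the origin is H = [[8, -2, 8, 10], [-2, 2, -2, -2], [8, -2, 18, 30], [10, -2, 30, 50]].
Congruent diagonalization of H (simultaneous row and column reduction) yields pivots 8, 3/2, 10, -8/3.
Counting signs: 3 positive, 1 negative.
H is indefinite, so the origin is a saddle point.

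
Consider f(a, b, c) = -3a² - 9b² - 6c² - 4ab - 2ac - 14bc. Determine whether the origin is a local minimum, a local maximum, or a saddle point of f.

local maximum

The Hessian at the origin is H = [[-6, -4, -2], [-4, -18, -14], [-2, -14, -12]].
Symmetric row and column elimination reduces H to a congruent diagonal form with pivots -6, -46/3, -20/23.
That gives 3 negative pivots.
H is negative definite, so the origin is a strict local maximum.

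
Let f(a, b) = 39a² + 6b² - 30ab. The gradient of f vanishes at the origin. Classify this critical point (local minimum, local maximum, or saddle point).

The Hessian at the origin is H = [[78, -30], [-30, 12]].
det H = 78·12 − (-30)² = 36 > 0 and H[1,1] = 78 > 0, so H is positive definite.
Therefore the origin is a local minimum.

local minimum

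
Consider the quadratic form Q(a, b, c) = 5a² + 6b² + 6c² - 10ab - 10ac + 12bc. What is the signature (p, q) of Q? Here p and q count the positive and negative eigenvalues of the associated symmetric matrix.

(2, 0)

The symmetric matrix is A = [[5, -5, -5], [-5, 6, 6], [-5, 6, 6]].
Symmetric row and column elimination reduces A to a congruent diagonal form with pivots 5, 1, 0.
Counting signs: 2 positive, 1 zero.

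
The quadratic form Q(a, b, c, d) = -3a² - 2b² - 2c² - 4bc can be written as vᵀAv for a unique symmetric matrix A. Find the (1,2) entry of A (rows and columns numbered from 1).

0

The coefficient of a·b in Q is 0. For a symmetric A this equals A[1,2] + A[2,1] = 2·A[1,2].
So A[1,2] = 0/2 = 0.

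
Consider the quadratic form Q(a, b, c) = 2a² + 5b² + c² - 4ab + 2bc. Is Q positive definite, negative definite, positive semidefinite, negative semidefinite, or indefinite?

The symmetric matrix of Q is A = [[2, -2, 0], [-2, 5, 1], [0, 1, 1]].
Leading principal minors: Δ_1 = 2, Δ_2 = 6, Δ_3 = 4.
All leading principal minors are positive, so by Sylvester's criterion Q is positive definite.

positive definite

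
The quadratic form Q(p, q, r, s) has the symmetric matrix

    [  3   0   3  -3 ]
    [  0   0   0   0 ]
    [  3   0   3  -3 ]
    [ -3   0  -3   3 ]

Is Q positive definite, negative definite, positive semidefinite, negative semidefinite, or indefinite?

positive semidefinite

Congruent diagonalization of A (simultaneous row and column reduction) yields pivots 3, 0, 0, 0.
That gives 1 positive, 3 zero pivots.
Hence Q is positive semidefinite.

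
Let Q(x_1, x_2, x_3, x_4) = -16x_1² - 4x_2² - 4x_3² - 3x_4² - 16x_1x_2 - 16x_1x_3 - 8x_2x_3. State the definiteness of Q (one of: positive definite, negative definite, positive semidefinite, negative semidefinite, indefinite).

Write A = [[-16, -8, -8, 0], [-8, -4, -4, 0], [-8, -4, -4, 0], [0, 0, 0, -3]].
Congruent diagonalization of A (simultaneous row and column reduction) yields pivots -16, 0, 0, -3.
Counting signs: 2 negative, 2 zero.
Hence Q is negative semidefinite.

negative semidefinite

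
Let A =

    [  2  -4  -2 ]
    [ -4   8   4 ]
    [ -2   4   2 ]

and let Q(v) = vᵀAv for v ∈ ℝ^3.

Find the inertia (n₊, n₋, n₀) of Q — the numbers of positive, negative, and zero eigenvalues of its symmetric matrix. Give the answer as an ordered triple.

(1, 0, 2)

Applying the same elementary operations to the rows and columns of A produces a congruent diagonal matrix with entries 2, 0, 0.
Counting signs: 1 positive, 2 zero.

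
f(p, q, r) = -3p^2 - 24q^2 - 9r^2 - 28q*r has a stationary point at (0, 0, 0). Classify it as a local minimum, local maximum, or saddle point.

local maximum

The Hessian at the origin is H = [[-6, 0, 0], [0, -48, -28], [0, -28, -18]].
Congruent diagonalization of H (simultaneous row and column reduction) yields pivots -6, -48, -5/3.
So there are 3 negative pivots.
H is negative definite, so the origin is a strict local maximum.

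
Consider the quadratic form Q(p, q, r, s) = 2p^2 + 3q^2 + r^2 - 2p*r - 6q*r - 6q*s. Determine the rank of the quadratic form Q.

4

The symmetric matrix is A = [[2, 0, -1, 0], [0, 3, -3, -3], [-1, -3, 1, 0], [0, -3, 0, 0]].
Row-reducing A symmetrically gives the diagonal entries 2, 3, -5/2, 3/5.
Counting signs: 3 positive, 1 negative.
The rank is the number of nonzero pivots: 4.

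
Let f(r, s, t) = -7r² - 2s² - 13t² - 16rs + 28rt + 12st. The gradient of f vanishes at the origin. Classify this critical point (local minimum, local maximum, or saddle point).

saddle point

The Hessian at the origin is H = [[-14, -16, 28], [-16, -4, 12], [28, 12, -26]].
Symmetric row and column elimination reduces H to a congruent diagonal form with pivots -14, 100/7, 2.
So there are 2 positive, 1 negative pivots.
H is indefinite, so the origin is a saddle point.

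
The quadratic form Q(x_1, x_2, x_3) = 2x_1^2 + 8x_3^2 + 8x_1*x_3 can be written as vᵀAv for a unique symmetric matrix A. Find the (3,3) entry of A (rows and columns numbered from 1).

8

The coefficient of x_3^2 in Q is 8, and that is exactly A[3,3].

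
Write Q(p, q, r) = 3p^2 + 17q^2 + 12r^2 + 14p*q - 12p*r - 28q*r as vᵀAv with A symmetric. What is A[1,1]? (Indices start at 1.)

The coefficient of p^2 in Q is 3, and that is exactly A[1,1].

3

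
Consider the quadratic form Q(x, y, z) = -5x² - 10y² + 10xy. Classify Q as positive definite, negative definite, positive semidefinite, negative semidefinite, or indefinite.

The symmetric matrix is A = [[-5, 5, 0], [5, -10, 0], [0, 0, 0]].
Symmetric row and column elimination reduces A to a congruent diagonal form with pivots -5, -5, 0.
So there are 2 negative, 1 zero pivots.
Hence Q is negative semidefinite.

negative semidefinite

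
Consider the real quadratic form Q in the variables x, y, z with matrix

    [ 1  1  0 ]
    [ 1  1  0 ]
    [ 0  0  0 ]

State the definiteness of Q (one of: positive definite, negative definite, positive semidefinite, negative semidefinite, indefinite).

positive semidefinite

Row-reducing A symmetrically gives the diagonal entries 1, 0, 0.
So there are 1 positive, 2 zero pivots.
Hence Q is positive semidefinite.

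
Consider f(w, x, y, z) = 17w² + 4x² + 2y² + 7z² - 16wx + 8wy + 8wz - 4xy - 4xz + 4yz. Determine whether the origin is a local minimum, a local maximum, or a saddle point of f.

The Hessian at the origin is H = [[34, -16, 8, 8], [-16, 8, -4, -4], [8, -4, 4, 4], [8, -4, 4, 14]].
Row-reducing H symmetrically gives the diagonal entries 34, 8/17, 2, 10.
So there are 4 positive pivots.
H is positive definite, so the origin is a strict local minimum.

local minimum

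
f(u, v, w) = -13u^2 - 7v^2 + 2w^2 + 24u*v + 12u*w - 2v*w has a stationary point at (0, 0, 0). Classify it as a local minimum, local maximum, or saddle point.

The Hessian at the origin is H = [[-26, 24, 12], [24, -14, -2], [12, -2, 4]].
Applying the same elementary operations to the rows and columns of H produces a congruent diagonal matrix with entries -26, 106/13, -30/53.
Counting signs: 1 positive, 2 negative.
H is indefinite, so the origin is a saddle point.

saddle point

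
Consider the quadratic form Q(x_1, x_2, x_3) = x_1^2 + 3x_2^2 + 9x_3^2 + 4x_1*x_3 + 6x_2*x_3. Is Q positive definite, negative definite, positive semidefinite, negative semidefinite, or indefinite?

The associated matrix is A = [[1, 0, 2], [0, 3, 3], [2, 3, 9]].
Row-reducing A symmetrically gives the diagonal entries 1, 3, 2.
So there are 3 positive pivots.
Hence Q is positive definite.

positive definite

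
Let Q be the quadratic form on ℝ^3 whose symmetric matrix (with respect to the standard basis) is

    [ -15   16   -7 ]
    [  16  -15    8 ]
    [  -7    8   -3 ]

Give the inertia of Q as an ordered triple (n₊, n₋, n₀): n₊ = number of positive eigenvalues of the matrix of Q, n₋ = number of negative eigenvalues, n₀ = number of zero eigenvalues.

Applying the same elementary operations to the rows and columns of A produces a congruent diagonal matrix with entries -15, 31/15, 4/31.
That gives 2 positive, 1 negative pivots.

(2, 1, 0)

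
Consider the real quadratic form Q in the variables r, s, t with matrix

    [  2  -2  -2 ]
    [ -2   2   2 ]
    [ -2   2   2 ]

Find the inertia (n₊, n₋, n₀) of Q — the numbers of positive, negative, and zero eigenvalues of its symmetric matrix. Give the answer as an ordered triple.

Symmetric row and column elimination reduces A to a congruent diagonal form with pivots 2, 0, 0.
So there are 1 positive, 2 zero pivots.

(1, 0, 2)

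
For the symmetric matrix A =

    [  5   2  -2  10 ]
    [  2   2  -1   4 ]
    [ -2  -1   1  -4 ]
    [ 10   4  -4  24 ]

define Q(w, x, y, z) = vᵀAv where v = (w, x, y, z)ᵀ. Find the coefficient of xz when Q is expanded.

8

The coefficient of xz is A[2,4] + A[4,2] = 2·4 = 8.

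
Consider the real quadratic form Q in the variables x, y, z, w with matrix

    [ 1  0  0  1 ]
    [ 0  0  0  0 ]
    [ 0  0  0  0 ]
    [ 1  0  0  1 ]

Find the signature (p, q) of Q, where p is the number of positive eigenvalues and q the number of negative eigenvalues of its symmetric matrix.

Row-reducing A symmetrically gives the diagonal entries 1, 0, 0, 0.
So there are 1 positive, 3 zero pivots.

(1, 0)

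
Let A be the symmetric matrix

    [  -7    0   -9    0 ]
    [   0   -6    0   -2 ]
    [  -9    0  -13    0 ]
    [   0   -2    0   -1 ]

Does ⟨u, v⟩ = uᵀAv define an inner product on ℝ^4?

no

Congruent diagonalization of A (simultaneous row and column reduction) yields pivots -7, -6, -10/7, -1/3.
So there are 4 negative pivots.
Hence Q is negative definite.
⟨·,·⟩ is an inner product exactly when A is positive definite.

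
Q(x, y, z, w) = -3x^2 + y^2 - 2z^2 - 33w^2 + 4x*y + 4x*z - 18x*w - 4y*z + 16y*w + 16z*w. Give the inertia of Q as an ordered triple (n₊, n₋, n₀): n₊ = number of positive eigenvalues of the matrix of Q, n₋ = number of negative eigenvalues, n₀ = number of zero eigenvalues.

Write A = [[-3, 2, 2, -9], [2, 1, -2, 8], [2, -2, -2, 8], [-9, 8, 8, -33]].
Symmetric row and column elimination reduces A to a congruent diagonal form with pivots -3, 7/3, -6/7, 0.
Counting signs: 1 positive, 2 negative, 1 zero.

(1, 2, 1)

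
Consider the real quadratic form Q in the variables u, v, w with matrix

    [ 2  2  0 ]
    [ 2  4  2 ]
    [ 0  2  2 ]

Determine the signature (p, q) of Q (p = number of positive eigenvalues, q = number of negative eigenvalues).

(2, 0)

Row-reducing A symmetrically gives the diagonal entries 2, 2, 0.
So there are 2 positive, 1 zero pivots.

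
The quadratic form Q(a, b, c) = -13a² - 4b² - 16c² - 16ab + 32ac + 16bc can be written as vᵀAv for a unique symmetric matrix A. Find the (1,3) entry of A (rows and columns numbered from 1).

The coefficient of a·c in Q is 32. For a symmetric A this equals A[1,3] + A[3,1] = 2·A[1,3].
So A[1,3] = 32/2 = 16.

16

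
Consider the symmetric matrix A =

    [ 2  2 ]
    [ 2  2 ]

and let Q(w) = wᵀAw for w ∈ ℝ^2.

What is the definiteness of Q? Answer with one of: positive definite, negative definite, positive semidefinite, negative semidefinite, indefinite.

Applying the same elementary operations to the rows and columns of A produces a congruent diagonal matrix with entries 2, 0.
That gives 1 positive, 1 zero pivots.
Hence Q is positive semidefinite.

positive semidefinite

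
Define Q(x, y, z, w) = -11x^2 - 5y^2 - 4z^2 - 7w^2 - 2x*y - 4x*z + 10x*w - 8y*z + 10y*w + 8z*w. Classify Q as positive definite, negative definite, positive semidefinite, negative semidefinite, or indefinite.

negative definite

The symmetric matrix of Q is A = [[-11, -1, -2, 5], [-1, -5, -4, 5], [-2, -4, -4, 4], [5, 5, 4, -7]].
Leading principal minors: Δ_1 = -11, Δ_2 = 54, Δ_3 = -36, Δ_4 = 8.
The signs alternate starting with Δ_1 < 0, so by Sylvester's criterion Q is negative definite.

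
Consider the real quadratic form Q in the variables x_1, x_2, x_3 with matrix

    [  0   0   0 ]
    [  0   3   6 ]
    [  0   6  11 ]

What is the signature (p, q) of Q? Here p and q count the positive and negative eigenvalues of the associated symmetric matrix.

Symmetric row and column elimination reduces A to a congruent diagonal form with pivots 0, 3, -1.
That gives 1 positive, 1 negative, 1 zero pivots.

(1, 1)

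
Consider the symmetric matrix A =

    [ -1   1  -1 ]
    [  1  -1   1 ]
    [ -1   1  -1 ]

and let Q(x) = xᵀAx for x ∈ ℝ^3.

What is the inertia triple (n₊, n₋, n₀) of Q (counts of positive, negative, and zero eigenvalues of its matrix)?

Symmetric row and column elimination reduces A to a congruent diagonal form with pivots -1, 0, 0.
So there are 1 negative, 2 zero pivots.

(0, 1, 2)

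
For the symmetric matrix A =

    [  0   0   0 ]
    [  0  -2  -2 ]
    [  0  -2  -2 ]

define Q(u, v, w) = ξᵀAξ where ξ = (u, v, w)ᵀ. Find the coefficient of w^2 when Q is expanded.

The coefficient of w^2 is the diagonal entry A[3,3] = -2.

-2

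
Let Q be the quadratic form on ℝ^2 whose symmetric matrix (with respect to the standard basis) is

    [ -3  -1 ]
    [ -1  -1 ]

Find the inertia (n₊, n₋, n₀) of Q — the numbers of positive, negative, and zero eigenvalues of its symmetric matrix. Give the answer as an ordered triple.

(0, 2, 0)

Congruent diagonalization of A (simultaneous row and column reduction) yields pivots -3, -2/3.
That gives 2 negative pivots.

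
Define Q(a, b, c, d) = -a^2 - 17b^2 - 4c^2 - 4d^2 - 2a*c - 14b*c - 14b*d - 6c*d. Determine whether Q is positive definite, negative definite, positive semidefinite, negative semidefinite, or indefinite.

negative definite

The symmetric matrix of Q is A = [[-1, 0, -1, 0], [0, -17, -7, -7], [-1, -7, -4, -3], [0, -7, -3, -4]].
Leading principal minors: Δ_1 = -1, Δ_2 = 17, Δ_3 = -2, Δ_4 = 2.
The signs alternate starting with Δ_1 < 0, so by Sylvester's criterion Q is negative definite.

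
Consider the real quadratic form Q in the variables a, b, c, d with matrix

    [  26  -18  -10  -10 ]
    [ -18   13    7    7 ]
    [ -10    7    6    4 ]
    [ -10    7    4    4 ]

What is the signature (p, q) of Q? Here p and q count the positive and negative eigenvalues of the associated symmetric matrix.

(4, 0)

Congruent diagonalization of A (simultaneous row and column reduction) yields pivots 26, 7/13, 15/7, 2/15.
Counting signs: 4 positive.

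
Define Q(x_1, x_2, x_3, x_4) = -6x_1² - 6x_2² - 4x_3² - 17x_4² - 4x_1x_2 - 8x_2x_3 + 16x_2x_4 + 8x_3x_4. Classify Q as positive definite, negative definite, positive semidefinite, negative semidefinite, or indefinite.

The symmetric matrix of Q is A = [[-6, -2, 0, 0], [-2, -6, -4, 8], [0, -4, -4, 4], [0, 8, 4, -17]].
Leading principal minors: Δ_1 = -6, Δ_2 = 32, Δ_3 = -32, Δ_4 = 32.
The signs alternate starting with Δ_1 < 0, so by Sylvester's criterion Q is negative definite.

negative definite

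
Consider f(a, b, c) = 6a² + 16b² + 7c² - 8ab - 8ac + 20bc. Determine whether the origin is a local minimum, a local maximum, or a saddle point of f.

local minimum

The Hessian at the origin is H = [[12, -8, -8], [-8, 32, 20], [-8, 20, 14]].
Row-reducing H symmetrically gives the diagonal entries 12, 80/3, 3/5.
So there are 3 positive pivots.
H is positive definite, so the origin is a strict local minimum.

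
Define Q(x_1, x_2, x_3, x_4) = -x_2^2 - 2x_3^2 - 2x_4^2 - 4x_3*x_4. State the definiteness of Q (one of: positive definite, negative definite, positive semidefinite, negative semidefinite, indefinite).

negative semidefinite

The symmetric matrix is A = [[0, 0, 0, 0], [0, -1, 0, 0], [0, 0, -2, -2], [0, 0, -2, -2]].
Symmetric row and column elimination reduces A to a congruent diagonal form with pivots 0, -1, -2, 0.
Counting signs: 2 negative, 2 zero.
Hence Q is negative semidefinite.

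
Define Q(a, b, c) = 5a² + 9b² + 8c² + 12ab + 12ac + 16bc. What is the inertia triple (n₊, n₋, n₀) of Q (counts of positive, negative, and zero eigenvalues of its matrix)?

(3, 0, 0)

Write A = [[5, 6, 6], [6, 9, 8], [6, 8, 8]].
An LDLᵀ factorisation of A has diagonal entries 5, 9/5, 4/9.
Counting signs: 3 positive.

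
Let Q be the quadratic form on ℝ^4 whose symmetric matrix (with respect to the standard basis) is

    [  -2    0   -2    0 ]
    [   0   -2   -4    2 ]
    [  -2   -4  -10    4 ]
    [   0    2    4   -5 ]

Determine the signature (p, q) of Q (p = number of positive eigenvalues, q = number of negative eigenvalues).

(0, 3)

Row-reducing A symmetrically gives the diagonal entries -2, -2, 0, -3.
Counting signs: 3 negative, 1 zero.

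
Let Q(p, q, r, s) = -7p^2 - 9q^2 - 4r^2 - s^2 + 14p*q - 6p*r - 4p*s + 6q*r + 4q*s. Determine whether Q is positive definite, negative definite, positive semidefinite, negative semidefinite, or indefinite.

The symmetric matrix of Q is A = [[-7, 7, -3, -2], [7, -9, 3, 2], [-3, 3, -4, 0], [-2, 2, 0, -1]].
Leading principal minors: Δ_1 = -7, Δ_2 = 14, Δ_3 = -38, Δ_4 = 6.
The signs alternate starting with Δ_1 < 0, so by Sylvester's criterion Q is negative definite.

negative definite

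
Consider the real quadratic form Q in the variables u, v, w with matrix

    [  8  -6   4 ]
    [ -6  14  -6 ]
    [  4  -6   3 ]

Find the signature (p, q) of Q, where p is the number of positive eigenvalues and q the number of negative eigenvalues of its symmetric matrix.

Symmetric row and column elimination reduces A to a congruent diagonal form with pivots 8, 19/2, 1/19.
So there are 3 positive pivots.

(3, 0)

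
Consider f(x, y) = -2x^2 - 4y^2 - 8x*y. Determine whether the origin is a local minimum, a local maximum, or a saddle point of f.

saddle point

The Hessian at the origin is H = [[-4, -8], [-8, -8]].
det H = -4·-8 − (-8)² = -32 < 0, so H is indefinite.
Therefore the origin is a saddle point.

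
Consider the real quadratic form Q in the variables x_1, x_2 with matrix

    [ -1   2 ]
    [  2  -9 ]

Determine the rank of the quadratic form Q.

2

Symmetric row and column elimination reduces A to a congruent diagonal form with pivots -1, -5.
That gives 2 negative pivots.
The rank is the number of nonzero pivots: 2.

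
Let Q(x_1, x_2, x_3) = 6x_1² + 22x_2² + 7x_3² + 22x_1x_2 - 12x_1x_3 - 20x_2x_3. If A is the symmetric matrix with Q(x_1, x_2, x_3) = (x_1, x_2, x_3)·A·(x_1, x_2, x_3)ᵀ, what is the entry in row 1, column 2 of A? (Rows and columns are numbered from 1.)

The coefficient of x_1·x_2 in Q is 22. For a symmetric A this equals A[1,2] + A[2,1] = 2·A[1,2].
So A[1,2] = 22/2 = 11.

11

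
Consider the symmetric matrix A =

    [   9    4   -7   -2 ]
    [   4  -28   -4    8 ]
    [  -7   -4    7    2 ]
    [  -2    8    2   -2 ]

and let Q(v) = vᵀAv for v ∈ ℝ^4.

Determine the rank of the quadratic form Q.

4

Congruent diagonalization of A (simultaneous row and column reduction) yields pivots 9, -268/9, 106/67, 10/53.
Counting signs: 3 positive, 1 negative.
The rank is the number of nonzero pivots: 4.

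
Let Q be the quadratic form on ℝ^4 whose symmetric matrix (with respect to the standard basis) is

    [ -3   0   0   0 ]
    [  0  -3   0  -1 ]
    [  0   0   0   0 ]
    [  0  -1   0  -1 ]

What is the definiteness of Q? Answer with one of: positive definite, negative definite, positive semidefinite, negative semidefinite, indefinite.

Congruent diagonalization of A (simultaneous row and column reduction) yields pivots -3, -3, 0, -2/3.
Counting signs: 3 negative, 1 zero.
Hence Q is negative semidefinite.

negative semidefinite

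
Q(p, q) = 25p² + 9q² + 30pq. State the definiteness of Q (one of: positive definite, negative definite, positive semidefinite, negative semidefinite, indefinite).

positive semidefinite

The symmetric matrix of Q is [[25, 15], [15, 9]].
For the 2×2 matrix [[25, 15], [15, 9]]: det = 25·9 − (15)² = 0, trace = 34.
det = 0 so one eigenvalue is zero; the form is semidefinite with the sign of the trace.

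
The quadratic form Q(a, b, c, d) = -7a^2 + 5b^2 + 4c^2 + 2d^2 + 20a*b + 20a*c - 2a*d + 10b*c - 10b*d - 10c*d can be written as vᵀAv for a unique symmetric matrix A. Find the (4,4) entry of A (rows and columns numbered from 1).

2

The coefficient of d^2 in Q is 2, and that is exactly A[4,4].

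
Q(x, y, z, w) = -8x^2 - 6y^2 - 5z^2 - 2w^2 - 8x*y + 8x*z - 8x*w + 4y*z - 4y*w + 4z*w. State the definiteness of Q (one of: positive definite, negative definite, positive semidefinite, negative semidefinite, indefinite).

negative semidefinite

The symmetric matrix is A = [[-8, -4, 4, -4], [-4, -6, 2, -2], [4, 2, -5, 2], [-4, -2, 2, -2]].
Congruent diagonalization of A (simultaneous row and column reduction) yields pivots -8, -4, -3, 0.
That gives 3 negative, 1 zero pivots.
Hence Q is negative semidefinite.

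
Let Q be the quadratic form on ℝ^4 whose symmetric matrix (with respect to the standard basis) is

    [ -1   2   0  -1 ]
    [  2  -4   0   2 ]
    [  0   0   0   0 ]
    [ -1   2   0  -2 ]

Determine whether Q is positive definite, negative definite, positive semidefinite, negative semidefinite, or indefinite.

negative semidefinite

Symmetric row and column elimination reduces A to a congruent diagonal form with pivots -1, 0, 0, -1.
So there are 2 negative, 2 zero pivots.
Hence Q is negative semidefinite.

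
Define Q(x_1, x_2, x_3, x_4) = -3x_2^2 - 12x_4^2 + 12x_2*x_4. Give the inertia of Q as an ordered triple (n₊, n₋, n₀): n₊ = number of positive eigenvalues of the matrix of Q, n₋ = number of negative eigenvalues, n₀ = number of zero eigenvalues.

The associated matrix is A = [[0, 0, 0, 0], [0, -3, 0, 6], [0, 0, 0, 0], [0, 6, 0, -12]].
Congruent diagonalization of A (simultaneous row and column reduction) yields pivots 0, -3, 0, 0.
That gives 1 negative, 3 zero pivots.

(0, 1, 3)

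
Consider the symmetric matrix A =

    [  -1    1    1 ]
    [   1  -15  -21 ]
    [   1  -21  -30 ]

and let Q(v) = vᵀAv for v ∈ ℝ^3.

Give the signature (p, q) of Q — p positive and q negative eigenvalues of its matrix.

(0, 3)

Congruent diagonalization of A (simultaneous row and column reduction) yields pivots -1, -14, -3/7.
So there are 3 negative pivots.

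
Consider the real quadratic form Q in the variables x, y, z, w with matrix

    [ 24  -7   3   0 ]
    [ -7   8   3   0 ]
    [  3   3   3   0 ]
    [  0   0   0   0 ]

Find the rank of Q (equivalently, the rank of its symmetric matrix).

3

Congruent diagonalization of A (simultaneous row and column reduction) yields pivots 24, 143/24, 15/143, 0.
Counting signs: 3 positive, 1 zero.
The rank is the number of nonzero pivots: 3.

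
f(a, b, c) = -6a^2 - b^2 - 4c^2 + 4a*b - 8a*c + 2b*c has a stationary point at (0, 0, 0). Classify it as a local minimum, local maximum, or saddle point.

The Hessian at the origin is H = [[-12, 4, -8], [4, -2, 2], [-8, 2, -8]].
Congruent diagonalization of H (simultaneous row and column reduction) yields pivots -12, -2/3, -2.
So there are 3 negative pivots.
H is negative definite, so the origin is a strict local maximum.

local maximum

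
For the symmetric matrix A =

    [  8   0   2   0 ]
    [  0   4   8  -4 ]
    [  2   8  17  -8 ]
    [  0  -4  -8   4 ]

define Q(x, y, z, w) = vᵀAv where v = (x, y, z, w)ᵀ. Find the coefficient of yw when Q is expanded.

-8

The coefficient of yw is A[2,4] + A[4,2] = 2·(-4) = -8.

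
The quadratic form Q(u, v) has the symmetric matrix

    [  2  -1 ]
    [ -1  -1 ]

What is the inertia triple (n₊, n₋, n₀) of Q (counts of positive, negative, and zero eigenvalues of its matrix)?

(1, 1, 0)

An LDLᵀ factorisation of A has diagonal entries 2, -3/2.
So there are 1 positive, 1 negative pivots.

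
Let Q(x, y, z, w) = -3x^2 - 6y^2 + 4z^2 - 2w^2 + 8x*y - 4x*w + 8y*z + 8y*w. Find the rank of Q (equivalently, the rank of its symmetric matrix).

4

The associated matrix is A = [[-3, 4, 0, -2], [4, -6, 4, 4], [0, 4, 4, 0], [-2, 4, 0, -2]].
Congruent diagonalization of A (simultaneous row and column reduction) yields pivots -3, -2/3, 28, -2/7.
That gives 1 positive, 3 negative pivots.
The rank is the number of nonzero pivots: 4.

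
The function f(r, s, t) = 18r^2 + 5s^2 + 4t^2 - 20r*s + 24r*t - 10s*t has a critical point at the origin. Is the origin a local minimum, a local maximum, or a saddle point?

The Hessian at the origin is H = [[36, -20, 24], [-20, 10, -10], [24, -10, 8]].
Congruent diagonalization of H (simultaneous row and column reduction) yields pivots 36, -10/9, 2.
That gives 2 positive, 1 negative pivots.
H is indefinite, so the origin is a saddle point.

saddle point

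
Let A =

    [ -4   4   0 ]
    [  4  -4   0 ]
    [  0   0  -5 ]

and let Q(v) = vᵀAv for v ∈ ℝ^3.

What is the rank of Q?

Applying the same elementary operations to the rows and columns of A produces a congruent diagonal matrix with entries -4, 0, -5.
So there are 2 negative, 1 zero pivots.
The rank is the number of nonzero pivots: 2.

2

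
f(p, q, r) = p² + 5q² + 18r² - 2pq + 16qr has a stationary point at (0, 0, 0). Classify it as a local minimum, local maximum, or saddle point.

The Hessian at the origin is H = [[2, -2, 0], [-2, 10, 16], [0, 16, 36]].
Applying the same elementary operations to the rows and columns of H produces a congruent diagonal matrix with entries 2, 8, 4.
Counting signs: 3 positive.
H is positive definite, so the origin is a strict local minimum.

local minimum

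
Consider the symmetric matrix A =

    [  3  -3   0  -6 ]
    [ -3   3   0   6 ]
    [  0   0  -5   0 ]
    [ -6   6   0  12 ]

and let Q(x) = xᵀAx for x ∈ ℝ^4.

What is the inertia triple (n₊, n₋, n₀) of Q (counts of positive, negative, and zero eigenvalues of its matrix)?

(1, 1, 2)

Symmetric row and column elimination reduces A to a congruent diagonal form with pivots 3, 0, -5, 0.
That gives 1 positive, 1 negative, 2 zero pivots.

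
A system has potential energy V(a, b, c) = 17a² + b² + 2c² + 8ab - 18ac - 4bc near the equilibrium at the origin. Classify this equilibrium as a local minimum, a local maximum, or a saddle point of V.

The Hessian at the origin is H = [[34, 8, -18], [8, 2, -4], [-18, -4, 4]].
Congruent diagonalization of H (simultaneous row and column reduction) yields pivots 34, 2/17, -6.
That gives 2 positive, 1 negative pivots.
H is indefinite, so the origin is a saddle point.

saddle point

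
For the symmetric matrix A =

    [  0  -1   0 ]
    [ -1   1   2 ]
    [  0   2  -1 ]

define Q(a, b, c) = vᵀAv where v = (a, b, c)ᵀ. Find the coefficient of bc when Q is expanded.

4

The coefficient of bc is A[2,3] + A[3,2] = 2·2 = 4.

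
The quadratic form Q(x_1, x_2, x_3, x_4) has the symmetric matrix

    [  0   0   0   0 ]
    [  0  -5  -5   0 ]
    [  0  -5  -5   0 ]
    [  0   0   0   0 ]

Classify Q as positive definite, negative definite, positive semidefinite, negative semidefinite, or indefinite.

negative semidefinite

Congruent diagonalization of A (simultaneous row and column reduction) yields pivots 0, -5, 0, 0.
So there are 1 negative, 3 zero pivots.
Hence Q is negative semidefinite.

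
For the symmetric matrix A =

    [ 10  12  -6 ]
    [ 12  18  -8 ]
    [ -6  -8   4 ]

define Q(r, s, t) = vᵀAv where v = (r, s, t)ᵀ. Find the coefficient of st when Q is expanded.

-16

The coefficient of st is A[2,3] + A[3,2] = 2·(-8) = -16.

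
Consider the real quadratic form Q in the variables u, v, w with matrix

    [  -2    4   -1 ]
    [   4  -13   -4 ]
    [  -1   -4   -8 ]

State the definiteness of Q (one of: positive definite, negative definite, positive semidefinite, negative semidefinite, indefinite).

negative definite

Leading principal minors: Δ_1 = -2, Δ_2 = 10, Δ_3 = -3.
The signs alternate starting with Δ_1 < 0, so by Sylvester's criterion Q is negative definite.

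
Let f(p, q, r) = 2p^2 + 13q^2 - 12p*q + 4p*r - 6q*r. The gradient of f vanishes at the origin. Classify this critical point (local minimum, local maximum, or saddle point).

The Hessian at the origin is H = [[4, -12, 4], [-12, 26, -6], [4, -6, 0]].
Applying the same elementary operations to the rows and columns of H produces a congruent diagonal matrix with entries 4, -10, -2/5.
That gives 1 positive, 2 negative pivots.
H is indefinite, so the origin is a saddle point.

saddle point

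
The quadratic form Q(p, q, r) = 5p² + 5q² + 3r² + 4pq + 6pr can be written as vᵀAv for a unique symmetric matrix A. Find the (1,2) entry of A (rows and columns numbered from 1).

2

The coefficient of p·q in Q is 4. For a symmetric A this equals A[1,2] + A[2,1] = 2·A[1,2].
So A[1,2] = 4/2 = 2.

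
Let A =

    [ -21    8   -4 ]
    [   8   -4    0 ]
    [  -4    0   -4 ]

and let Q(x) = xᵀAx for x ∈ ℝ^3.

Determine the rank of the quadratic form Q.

Symmetric row and column elimination reduces A to a congruent diagonal form with pivots -21, -20/21, -4/5.
That gives 3 negative pivots.
The rank is the number of nonzero pivots: 3.

3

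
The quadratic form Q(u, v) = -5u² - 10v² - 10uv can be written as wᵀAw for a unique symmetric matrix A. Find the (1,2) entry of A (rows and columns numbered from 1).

-5

The coefficient of u·v in Q is -10. For a symmetric A this equals A[1,2] + A[2,1] = 2·A[1,2].
So A[1,2] = -10/2 = -5.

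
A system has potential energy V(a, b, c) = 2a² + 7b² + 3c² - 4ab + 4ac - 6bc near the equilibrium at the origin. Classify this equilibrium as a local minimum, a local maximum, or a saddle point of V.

local minimum

The Hessian at the origin is H = [[4, -4, 4], [-4, 14, -6], [4, -6, 6]].
Symmetric row and column elimination reduces H to a congruent diagonal form with pivots 4, 10, 8/5.
That gives 3 positive pivots.
H is positive definite, so the origin is a strict local minimum.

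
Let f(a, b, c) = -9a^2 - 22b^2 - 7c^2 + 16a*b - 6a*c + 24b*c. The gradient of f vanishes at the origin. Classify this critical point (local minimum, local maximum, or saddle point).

The Hessian at the origin is H = [[-18, 16, -6], [16, -44, 24], [-6, 24, -14]].
Applying the same elementary operations to the rows and columns of H produces a congruent diagonal matrix with entries -18, -268/9, -20/67.
That gives 3 negative pivots.
H is negative definite, so the origin is a strict local maximum.

local maximum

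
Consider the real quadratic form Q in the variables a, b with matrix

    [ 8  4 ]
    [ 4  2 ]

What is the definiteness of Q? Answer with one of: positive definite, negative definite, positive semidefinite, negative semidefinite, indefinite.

positive semidefinite

Congruent diagonalization of A (simultaneous row and column reduction) yields pivots 8, 0.
That gives 1 positive, 1 zero pivots.
Hence Q is positive semidefinite.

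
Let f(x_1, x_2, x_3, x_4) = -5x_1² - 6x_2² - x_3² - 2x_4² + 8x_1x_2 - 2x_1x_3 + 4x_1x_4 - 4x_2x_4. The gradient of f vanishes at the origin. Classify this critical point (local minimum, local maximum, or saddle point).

local maximum

The Hessian at the origin is H = [[-10, 8, -2, 4], [8, -12, 0, -4], [-2, 0, -2, 0], [4, -4, 0, -4]].
An LDLᵀ factorisation of H has diagonal entries -10, -28/5, -8/7, -2.
Counting signs: 4 negative.
H is negative definite, so the origin is a strict local maximum.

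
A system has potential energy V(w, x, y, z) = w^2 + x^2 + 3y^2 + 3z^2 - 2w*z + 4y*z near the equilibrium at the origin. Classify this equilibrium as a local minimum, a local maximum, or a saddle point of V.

The Hessian at the origin is H = [[2, 0, 0, -2], [0, 2, 0, 0], [0, 0, 6, 4], [-2, 0, 4, 6]].
Row-reducing H symmetrically gives the diagonal entries 2, 2, 6, 4/3.
Counting signs: 4 positive.
H is positive definite, so the origin is a strict local minimum.

local minimum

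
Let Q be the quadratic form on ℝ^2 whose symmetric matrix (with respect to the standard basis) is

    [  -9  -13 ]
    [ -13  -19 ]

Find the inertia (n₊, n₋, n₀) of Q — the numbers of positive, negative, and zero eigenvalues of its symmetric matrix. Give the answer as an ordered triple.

An LDLᵀ factorisation of A has diagonal entries -9, -2/9.
So there are 2 negative pivots.

(0, 2, 0)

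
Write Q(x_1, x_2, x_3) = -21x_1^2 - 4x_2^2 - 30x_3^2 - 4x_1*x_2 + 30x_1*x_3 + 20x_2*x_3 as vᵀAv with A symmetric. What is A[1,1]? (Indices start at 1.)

-21

The coefficient of x_1^2 in Q is -21, and that is exactly A[1,1].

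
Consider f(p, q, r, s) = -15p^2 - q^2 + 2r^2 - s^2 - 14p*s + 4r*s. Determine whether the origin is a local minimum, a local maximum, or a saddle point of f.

The Hessian at the origin is H = [[-30, 0, 0, -14], [0, -2, 0, 0], [0, 0, 4, 4], [-14, 0, 4, -2]].
Congruent diagonalization of H (simultaneous row and column reduction) yields pivots -30, -2, 4, 8/15.
So there are 2 positive, 2 negative pivots.
H is indefinite, so the origin is a saddle point.

saddle point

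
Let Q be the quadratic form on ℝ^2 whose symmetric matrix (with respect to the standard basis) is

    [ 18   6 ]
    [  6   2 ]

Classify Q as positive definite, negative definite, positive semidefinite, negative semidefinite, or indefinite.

positive semidefinite

Applying the same elementary operations to the rows and columns of A produces a congruent diagonal matrix with entries 18, 0.
Counting signs: 1 positive, 1 zero.
Hence Q is positive semidefinite.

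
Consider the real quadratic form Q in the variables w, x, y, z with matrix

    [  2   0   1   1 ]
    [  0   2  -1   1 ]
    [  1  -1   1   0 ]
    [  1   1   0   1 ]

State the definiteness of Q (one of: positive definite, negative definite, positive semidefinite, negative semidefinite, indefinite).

Symmetric row and column elimination reduces A to a congruent diagonal form with pivots 2, 2, 0, 0.
That gives 2 positive, 2 zero pivots.
Hence Q is positive semidefinite.

positive semidefinite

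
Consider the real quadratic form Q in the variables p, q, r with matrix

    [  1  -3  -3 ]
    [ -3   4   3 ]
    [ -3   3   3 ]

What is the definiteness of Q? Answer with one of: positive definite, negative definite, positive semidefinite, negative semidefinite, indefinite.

indefinite

Applying the same elementary operations to the rows and columns of A produces a congruent diagonal matrix with entries 1, -5, 6/5.
So there are 2 positive, 1 negative pivots.
Hence Q is indefinite.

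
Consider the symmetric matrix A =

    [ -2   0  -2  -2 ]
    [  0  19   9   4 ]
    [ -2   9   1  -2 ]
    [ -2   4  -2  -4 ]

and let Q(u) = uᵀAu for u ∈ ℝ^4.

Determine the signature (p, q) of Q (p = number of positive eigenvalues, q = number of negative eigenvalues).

(1, 2)

Row-reducing A symmetrically gives the diagonal entries -2, 19, -24/19, 0.
That gives 1 positive, 2 negative, 1 zero pivots.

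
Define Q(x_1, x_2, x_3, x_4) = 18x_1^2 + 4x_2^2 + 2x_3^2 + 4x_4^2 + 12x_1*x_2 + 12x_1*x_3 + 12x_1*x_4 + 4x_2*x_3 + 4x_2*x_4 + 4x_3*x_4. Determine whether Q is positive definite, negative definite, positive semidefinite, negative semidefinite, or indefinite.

positive semidefinite

The symmetric matrix is A = [[18, 6, 6, 6], [6, 4, 2, 2], [6, 2, 2, 2], [6, 2, 2, 4]].
Congruent diagonalization of A (simultaneous row and column reduction) yields pivots 18, 2, 0, 2.
So there are 3 positive, 1 zero pivots.
Hence Q is positive semidefinite.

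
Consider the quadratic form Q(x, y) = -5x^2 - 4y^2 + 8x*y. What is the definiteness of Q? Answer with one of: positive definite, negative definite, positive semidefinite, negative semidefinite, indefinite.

The symmetric matrix is A = [[-5, 4], [4, -4]].
Row-reducing A symmetrically gives the diagonal entries -5, -4/5.
That gives 2 negative pivots.
Hence Q is negative definite.

negative definite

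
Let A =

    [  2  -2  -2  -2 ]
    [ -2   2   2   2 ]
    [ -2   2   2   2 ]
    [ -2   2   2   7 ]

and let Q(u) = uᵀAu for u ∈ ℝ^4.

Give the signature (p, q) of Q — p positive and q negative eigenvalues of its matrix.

Congruent diagonalization of A (simultaneous row and column reduction) yields pivots 2, 0, 0, 5.
That gives 2 positive, 2 zero pivots.

(2, 0)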